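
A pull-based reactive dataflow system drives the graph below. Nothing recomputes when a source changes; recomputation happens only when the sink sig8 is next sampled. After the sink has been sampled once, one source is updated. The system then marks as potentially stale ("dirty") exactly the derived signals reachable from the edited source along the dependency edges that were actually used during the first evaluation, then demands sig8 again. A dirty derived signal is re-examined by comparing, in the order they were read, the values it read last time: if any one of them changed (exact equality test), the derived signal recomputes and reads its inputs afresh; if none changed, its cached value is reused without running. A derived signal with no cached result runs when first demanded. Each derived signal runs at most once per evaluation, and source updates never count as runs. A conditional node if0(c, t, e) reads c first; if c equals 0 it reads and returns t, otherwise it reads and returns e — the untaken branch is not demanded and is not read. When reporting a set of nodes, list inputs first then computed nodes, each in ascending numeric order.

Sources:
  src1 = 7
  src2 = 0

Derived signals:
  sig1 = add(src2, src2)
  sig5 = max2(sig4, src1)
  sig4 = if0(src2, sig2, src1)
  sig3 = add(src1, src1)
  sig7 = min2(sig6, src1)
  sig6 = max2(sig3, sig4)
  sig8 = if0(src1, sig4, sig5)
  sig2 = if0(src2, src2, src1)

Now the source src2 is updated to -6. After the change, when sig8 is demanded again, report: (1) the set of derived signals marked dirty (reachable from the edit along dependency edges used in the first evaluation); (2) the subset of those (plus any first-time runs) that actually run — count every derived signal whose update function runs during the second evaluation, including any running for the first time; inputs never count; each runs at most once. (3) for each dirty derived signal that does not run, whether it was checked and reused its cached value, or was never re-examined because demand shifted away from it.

First evaluation (everything demanded from the output):
  sig2 = if0(src2=0 -> then branch src2) = 0
  sig4 = if0(src2=0 -> then branch sig2) = 0
  sig5 = max2(0, 7) = 7
  sig8 = if0(src1=7 -> else branch sig5) = 7

Propagation after the edit:
  sig2: marked dirty but never re-examined — demand shifted away from it.
  sig4: runs — src2 0->-6; result 7.
  sig5: runs — sig4 0->7; result 7 (same value as before).
  sig8: checked — values it read are unchanged (src1 unchanged, sig5 unchanged); reused cached 7 without running.

Key observation: a condition flipped, so demand moved to the other branch — sig2 is never re-examined.

Marked dirty: sig2, sig4, sig5, sig8.
Derived signals that run: sig4, sig5 — 2 in total.
Checked but reused from cache: sig8.
Never re-examined (demand shifted away): sig2.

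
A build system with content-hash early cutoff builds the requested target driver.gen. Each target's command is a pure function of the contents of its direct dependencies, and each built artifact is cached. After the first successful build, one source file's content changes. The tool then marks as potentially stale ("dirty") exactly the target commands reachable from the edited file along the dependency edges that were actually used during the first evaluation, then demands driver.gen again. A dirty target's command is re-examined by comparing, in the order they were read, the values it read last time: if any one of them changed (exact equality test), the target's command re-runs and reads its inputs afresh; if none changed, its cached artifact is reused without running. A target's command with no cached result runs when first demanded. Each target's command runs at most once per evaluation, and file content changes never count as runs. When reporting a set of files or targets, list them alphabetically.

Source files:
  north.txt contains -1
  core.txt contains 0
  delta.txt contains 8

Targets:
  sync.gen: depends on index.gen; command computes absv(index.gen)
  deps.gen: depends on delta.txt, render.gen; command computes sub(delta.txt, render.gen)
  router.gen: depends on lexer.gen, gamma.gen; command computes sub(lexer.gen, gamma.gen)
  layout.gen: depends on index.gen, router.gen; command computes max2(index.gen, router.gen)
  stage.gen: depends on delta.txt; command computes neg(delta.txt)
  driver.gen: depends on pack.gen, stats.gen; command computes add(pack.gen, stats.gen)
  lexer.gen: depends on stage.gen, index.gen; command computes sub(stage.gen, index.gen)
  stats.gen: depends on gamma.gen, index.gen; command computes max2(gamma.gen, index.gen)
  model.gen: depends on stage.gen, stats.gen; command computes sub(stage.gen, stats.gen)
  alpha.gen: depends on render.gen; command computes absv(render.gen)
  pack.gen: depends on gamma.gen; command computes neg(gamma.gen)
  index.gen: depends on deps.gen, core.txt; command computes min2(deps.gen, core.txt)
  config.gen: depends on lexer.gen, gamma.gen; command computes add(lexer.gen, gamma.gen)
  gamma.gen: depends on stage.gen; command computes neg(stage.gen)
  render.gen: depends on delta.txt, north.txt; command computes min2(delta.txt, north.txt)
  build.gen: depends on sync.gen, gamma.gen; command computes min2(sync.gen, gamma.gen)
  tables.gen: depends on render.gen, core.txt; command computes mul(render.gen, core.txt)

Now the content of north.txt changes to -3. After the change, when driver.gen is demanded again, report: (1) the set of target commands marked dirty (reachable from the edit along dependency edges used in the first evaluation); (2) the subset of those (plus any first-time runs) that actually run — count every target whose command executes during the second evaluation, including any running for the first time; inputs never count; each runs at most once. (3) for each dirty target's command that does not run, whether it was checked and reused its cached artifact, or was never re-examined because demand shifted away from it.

Marked dirty: deps.gen, driver.gen, index.gen, render.gen, stats.gen.
Target commands that run: deps.gen, index.gen, render.gen — 3 in total.
Checked but reused from cache: driver.gen, stats.gen.
Key observation: the change is absorbed at index.gen — it re-runs but produces the same value, and the output's value is unchanged.

First evaluation (everything demanded from the output):
  render.gen = min2(8, -1) = -1
  deps.gen = sub(8, -1) = 9
  index.gen = min2(9, 0) = 0
  stage.gen = neg(8) = -8
  gamma.gen = neg(-8) = 8
  pack.gen = neg(8) = -8
  stats.gen = max2(8, 0) = 8
  driver.gen = add(-8, 8) = 0

Propagation after the edit:
  render.gen: runs — north.txt -1->-3; result -3.
  deps.gen: runs — render.gen -1->-3; result 11.
  index.gen: runs — deps.gen 9->11; result 0 (same value as before).
  stats.gen: checked — values it read are unchanged (gamma.gen unchanged, index.gen unchanged); reused cached 8 without running.
  driver.gen: checked — values it read are unchanged (pack.gen unchanged, stats.gen unchanged); reused cached 0 without running.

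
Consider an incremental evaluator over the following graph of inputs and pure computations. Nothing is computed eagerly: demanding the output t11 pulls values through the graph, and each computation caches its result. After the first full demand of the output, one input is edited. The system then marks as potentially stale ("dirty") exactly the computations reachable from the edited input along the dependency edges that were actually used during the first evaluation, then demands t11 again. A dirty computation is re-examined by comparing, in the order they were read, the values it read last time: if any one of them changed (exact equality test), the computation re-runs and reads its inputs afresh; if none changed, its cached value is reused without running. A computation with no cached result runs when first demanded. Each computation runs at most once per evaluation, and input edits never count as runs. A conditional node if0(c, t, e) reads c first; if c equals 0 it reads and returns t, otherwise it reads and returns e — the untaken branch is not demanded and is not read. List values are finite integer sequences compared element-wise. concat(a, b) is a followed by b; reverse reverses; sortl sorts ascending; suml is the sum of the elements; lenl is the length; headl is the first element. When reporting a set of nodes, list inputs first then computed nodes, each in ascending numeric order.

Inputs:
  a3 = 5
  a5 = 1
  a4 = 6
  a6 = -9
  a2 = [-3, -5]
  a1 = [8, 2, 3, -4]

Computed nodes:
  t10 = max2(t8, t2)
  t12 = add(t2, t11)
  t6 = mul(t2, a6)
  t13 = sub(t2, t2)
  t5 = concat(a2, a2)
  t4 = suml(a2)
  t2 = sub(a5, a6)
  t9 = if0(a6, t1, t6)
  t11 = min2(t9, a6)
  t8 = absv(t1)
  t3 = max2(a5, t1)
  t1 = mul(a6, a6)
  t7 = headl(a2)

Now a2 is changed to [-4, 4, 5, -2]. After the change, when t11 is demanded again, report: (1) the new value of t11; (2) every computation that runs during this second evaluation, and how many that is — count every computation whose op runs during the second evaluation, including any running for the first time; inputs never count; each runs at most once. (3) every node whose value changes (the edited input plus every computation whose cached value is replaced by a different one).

Initial pass — values computed on the first demand:
  t2 = sub(1, -9) = 10
  t6 = mul(10, -9) = -90
  t9 = if0(a6=-9 -> else branch t6) = -90
  t11 = min2(-90, -9) = -90

Second demand — change propagation:
  no demanded computation ever read a2, so the edit dirties nothing and nothing runs.

The important point: nothing the output needs ever reads a2, so the edit is invisible to it.

t11 now evaluates to -90.
Run set: none (0 run).
Changed values: a2.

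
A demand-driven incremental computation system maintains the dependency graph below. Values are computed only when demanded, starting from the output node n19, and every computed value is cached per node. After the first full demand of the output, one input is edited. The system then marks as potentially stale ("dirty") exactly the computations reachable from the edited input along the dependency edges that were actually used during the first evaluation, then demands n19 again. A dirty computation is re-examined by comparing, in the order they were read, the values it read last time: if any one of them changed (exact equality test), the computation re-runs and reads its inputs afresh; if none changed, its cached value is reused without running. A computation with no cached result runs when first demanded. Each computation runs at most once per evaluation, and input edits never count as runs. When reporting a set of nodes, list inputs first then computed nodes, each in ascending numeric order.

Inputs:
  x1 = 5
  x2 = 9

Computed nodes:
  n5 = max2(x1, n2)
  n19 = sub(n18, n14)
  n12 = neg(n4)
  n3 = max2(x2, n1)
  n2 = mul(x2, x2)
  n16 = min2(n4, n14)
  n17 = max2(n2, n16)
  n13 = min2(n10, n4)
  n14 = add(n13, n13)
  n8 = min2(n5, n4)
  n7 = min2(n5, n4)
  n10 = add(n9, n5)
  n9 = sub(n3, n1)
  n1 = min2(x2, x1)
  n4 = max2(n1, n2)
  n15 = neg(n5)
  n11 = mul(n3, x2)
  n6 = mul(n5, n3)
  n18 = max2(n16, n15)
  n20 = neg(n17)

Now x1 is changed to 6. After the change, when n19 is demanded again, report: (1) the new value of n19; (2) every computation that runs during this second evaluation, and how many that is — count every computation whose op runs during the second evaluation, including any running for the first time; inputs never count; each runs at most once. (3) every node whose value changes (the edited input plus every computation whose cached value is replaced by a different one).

New value of n19: -81.
Computations that run: n1, n3, n4, n5, n9, n10, n13 — 7 in total.
Values that change: x1, n1, n9, n10.
Key observation: the cutoff stops propagation at n14 — its inputs' values are unchanged, so it reuses its cache.

First evaluation (everything demanded from the output):
  n1 = min2(9, 5) = 5
  n2 = mul(9, 9) = 81
  n3 = max2(9, 5) = 9
  n4 = max2(5, 81) = 81
  n5 = max2(5, 81) = 81
  n9 = sub(9, 5) = 4
  n10 = add(4, 81) = 85
  n13 = min2(85, 81) = 81
  n14 = add(81, 81) = 162
  n15 = neg(81) = -81
  n16 = min2(81, 162) = 81
  n18 = max2(81, -81) = 81
  n19 = sub(81, 162) = -81

Propagation after the edit:
  n1: runs — x1 5->6; result 6.
  n3: runs — n1 5->6; result 9 (same value as before).
  n4: runs — n1 5->6; result 81 (same value as before).
  n5: runs — x1 5->6; result 81 (same value as before).
  n9: runs — n1 5->6; result 3.
  n10: runs — n9 4->3; result 84.
  n13: runs — n10 85->84; result 81 (same value as before).
  n14: checked — values it read are unchanged (n13 unchanged, n13 unchanged); reused cached 162 without running.
  n15: checked — values it read are unchanged (n5 unchanged); reused cached -81 without running.
  n16: checked — values it read are unchanged (n4 unchanged, n14 unchanged); reused cached 81 without running.
  n18: checked — values it read are unchanged (n16 unchanged, n15 unchanged); reused cached 81 without running.
  n19: checked — values it read are unchanged (n18 unchanged, n14 unchanged); reused cached -81 without running.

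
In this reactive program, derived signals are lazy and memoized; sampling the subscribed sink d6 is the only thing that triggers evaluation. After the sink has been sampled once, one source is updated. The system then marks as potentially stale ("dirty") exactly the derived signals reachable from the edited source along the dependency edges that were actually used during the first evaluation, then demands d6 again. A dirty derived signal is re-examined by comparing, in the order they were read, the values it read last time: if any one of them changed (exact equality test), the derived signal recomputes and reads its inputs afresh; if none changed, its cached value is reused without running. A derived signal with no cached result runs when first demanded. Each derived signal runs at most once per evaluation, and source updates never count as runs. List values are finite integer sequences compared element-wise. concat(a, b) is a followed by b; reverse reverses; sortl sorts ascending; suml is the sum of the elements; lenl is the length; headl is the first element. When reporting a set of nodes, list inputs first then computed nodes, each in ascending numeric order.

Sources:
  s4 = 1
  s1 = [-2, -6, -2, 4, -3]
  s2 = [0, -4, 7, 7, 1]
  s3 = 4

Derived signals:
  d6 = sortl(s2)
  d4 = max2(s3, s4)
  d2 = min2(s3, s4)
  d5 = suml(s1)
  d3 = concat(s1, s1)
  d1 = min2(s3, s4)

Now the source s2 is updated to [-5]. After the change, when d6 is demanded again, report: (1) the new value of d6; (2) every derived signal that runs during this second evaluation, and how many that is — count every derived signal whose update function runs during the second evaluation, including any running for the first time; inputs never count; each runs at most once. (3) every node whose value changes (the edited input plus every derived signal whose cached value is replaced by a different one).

First demand of the output computes:
  d6 = sortl([0, -4, 7, 7, 1]) = [-4, 0, 1, 7, 7]

After the edit, cleaning proceeds:
  d6: a read changed (s2 [0, -4, 7, 7, 1]->[-5]) — executes, giving [-5].

Demanding d6 again yields [-5].
1 derived signals run: d6.
The nodes whose values change: s2, d6.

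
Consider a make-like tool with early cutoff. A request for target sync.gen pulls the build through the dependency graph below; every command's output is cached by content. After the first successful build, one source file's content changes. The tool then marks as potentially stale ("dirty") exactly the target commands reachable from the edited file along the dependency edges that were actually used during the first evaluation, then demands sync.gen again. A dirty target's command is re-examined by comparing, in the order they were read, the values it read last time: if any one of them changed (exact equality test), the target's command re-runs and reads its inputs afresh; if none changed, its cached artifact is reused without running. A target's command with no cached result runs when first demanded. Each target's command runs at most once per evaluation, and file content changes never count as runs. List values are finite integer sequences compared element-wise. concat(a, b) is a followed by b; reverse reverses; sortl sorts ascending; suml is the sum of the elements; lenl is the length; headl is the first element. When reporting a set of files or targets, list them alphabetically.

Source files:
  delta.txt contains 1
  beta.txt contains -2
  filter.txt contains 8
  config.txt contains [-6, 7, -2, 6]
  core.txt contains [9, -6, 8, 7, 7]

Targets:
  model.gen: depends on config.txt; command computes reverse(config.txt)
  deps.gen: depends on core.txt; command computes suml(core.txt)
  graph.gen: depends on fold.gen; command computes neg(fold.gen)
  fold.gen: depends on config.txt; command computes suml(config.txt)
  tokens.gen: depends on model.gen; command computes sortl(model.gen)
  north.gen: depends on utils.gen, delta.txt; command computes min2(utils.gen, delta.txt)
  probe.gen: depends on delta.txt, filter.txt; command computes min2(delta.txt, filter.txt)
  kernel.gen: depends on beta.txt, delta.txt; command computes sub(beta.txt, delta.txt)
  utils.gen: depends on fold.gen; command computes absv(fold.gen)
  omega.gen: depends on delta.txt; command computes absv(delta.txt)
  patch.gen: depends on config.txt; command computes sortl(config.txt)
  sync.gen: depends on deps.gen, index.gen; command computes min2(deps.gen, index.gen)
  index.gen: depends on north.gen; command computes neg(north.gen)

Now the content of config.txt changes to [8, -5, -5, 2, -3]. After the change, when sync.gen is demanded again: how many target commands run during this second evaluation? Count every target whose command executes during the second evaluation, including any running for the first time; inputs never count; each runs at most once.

3 target commands run: fold.gen, north.gen, utils.gen.
Note the absorption at north.gen: it re-runs yet its value is the same, leaving the output's value untouched.

First demand of the output computes:
  deps.gen = suml([9, -6, 8, 7, 7]) = 25
  fold.gen = suml([-6, 7, -2, 6]) = 5
  utils.gen = absv(5) = 5
  north.gen = min2(5, 1) = 1
  index.gen = neg(1) = -1
  sync.gen = min2(25, -1) = -1

After the edit, cleaning proceeds:
  fold.gen: a read changed (config.txt [-6, 7, -2, 6]->[8, -5, -5, 2, -3]) — executes, giving -3.
  utils.gen: a read changed (fold.gen 5->-3) — executes, giving 3.
  north.gen: a read changed (utils.gen 5->3) — executes, giving 1 — identical to its old value.
  index.gen: dirty, but its reads are unchanged (north.gen unchanged); cached -1 stands.
  sync.gen: dirty, but its reads are unchanged (deps.gen unchanged, index.gen unchanged); cached -1 stands.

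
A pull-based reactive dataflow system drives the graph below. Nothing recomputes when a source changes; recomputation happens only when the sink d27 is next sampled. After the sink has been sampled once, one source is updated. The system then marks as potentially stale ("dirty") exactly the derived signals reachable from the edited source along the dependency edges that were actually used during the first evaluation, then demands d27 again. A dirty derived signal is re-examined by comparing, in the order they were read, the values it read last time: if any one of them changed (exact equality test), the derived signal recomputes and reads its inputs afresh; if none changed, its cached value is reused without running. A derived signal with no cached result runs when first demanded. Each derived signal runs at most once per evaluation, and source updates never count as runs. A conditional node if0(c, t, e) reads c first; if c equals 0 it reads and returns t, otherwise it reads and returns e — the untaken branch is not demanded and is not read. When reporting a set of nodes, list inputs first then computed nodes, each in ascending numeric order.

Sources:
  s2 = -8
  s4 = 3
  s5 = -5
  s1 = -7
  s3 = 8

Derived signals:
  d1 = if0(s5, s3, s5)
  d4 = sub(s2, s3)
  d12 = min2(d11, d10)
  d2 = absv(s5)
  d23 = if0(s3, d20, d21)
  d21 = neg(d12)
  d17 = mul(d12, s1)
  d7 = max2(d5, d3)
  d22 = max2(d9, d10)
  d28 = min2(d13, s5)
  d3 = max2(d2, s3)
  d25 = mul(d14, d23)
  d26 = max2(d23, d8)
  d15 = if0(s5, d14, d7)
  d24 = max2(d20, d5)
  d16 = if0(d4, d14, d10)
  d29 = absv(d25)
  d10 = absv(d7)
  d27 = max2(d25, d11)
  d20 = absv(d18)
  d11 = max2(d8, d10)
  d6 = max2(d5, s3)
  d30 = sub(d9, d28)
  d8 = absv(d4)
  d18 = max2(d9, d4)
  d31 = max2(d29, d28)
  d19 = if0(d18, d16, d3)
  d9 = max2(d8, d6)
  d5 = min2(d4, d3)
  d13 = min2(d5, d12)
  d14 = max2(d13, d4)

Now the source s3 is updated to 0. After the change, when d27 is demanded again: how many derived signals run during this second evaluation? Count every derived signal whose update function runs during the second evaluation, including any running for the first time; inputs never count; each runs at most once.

First evaluation (everything demanded from the output):
  d2 = absv(-5) = 5
  d3 = max2(5, 8) = 8
  d4 = sub(-8, 8) = -16
  d5 = min2(-16, 8) = -16
  d7 = max2(-16, 8) = 8
  d8 = absv(-16) = 16
  d10 = absv(8) = 8
  d11 = max2(16, 8) = 16
  d12 = min2(16, 8) = 8
  d13 = min2(-16, 8) = -16
  d14 = max2(-16, -16) = -16
  d21 = neg(8) = -8
  d23 = if0(s3=8 -> else branch d21) = -8
  d25 = mul(-16, -8) = 128
  d27 = max2(128, 16) = 128

Propagation after the edit:
  d3: runs — s3 8->0; result 5.
  d4: runs — s3 8->0; result -8.
  d5: runs — d4 -16->-8; d3 8->5; result -8.
  d6: demanded for the first time — runs, produces 0.
  d7: runs — d5 -16->-8; d3 8->5; result 5.
  d8: runs — d4 -16->-8; result 8.
  d9: demanded for the first time — runs, produces 8.
  d10: runs — d7 8->5; result 5.
  d11: runs — d8 16->8; d10 8->5; result 8.
  d12: runs — d11 16->8; d10 8->5; result 5.
  d13: runs — d5 -16->-8; d12 8->5; result -8.
  d14: runs — d13 -16->-8; d4 -16->-8; result -8.
  d18: demanded for the first time — runs, produces 8.
  d20: demanded for the first time — runs, produces 8.
  d21: marked dirty but never re-examined — demand shifted away from it.
  d23: runs — s3 8->0; result 8.
  d25: runs — d14 -16->-8; d23 -8->8; result -64.
  d27: runs — d25 128->-64; d11 16->8; result 8.

Key observation: a condition flipped, so demand moved to the other branch — d21 is never re-examined.

Derived signals that run: d3, d4, d5, d6, d7, d8, d9, d10, d11, d12, d13, d14, d18, d20, d23, d25, d27 — 17 in total.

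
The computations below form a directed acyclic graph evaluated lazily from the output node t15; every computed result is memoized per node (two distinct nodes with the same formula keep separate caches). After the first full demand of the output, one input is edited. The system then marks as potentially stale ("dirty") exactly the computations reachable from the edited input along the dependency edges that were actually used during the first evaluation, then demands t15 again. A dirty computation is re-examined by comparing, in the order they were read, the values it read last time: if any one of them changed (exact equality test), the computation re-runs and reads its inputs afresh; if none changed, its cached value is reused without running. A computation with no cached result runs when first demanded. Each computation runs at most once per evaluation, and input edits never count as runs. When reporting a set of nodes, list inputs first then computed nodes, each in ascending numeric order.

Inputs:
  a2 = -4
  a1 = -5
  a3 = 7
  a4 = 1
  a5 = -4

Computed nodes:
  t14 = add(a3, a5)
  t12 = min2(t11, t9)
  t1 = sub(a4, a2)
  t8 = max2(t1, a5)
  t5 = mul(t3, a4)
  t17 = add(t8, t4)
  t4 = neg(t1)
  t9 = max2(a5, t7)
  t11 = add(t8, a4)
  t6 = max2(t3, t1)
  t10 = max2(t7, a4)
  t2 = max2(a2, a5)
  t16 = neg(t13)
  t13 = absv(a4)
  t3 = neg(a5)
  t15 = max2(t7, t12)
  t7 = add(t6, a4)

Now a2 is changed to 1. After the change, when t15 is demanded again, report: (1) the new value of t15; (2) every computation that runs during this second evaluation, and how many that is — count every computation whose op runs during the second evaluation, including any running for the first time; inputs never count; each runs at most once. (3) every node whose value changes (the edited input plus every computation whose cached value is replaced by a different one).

First demand of the output computes:
  t1 = sub(1, -4) = 5
  t3 = neg(-4) = 4
  t6 = max2(4, 5) = 5
  t7 = add(5, 1) = 6
  t8 = max2(5, -4) = 5
  t9 = max2(-4, 6) = 6
  t11 = add(5, 1) = 6
  t12 = min2(6, 6) = 6
  t15 = max2(6, 6) = 6

After the edit, cleaning proceeds:
  t1: a read changed (a2 -4->1) — executes, giving 0.
  t6: a read changed (t1 5->0) — executes, giving 4.
  t7: a read changed (t6 5->4) — executes, giving 5.
  t8: a read changed (t1 5->0) — executes, giving 0.
  t9: a read changed (t7 6->5) — executes, giving 5.
  t11: a read changed (t8 5->0) — executes, giving 1.
  t12: a read changed (t11 6->1; t9 6->5) — executes, giving 1.
  t15: a read changed (t7 6->5; t12 6->1) — executes, giving 5.

Demanding t15 again yields 5.
8 computations run: t1, t6, t7, t8, t9, t11, t12, t15.
The nodes whose values change: a2, t1, t6, t7, t8, t9, t11, t12, t15.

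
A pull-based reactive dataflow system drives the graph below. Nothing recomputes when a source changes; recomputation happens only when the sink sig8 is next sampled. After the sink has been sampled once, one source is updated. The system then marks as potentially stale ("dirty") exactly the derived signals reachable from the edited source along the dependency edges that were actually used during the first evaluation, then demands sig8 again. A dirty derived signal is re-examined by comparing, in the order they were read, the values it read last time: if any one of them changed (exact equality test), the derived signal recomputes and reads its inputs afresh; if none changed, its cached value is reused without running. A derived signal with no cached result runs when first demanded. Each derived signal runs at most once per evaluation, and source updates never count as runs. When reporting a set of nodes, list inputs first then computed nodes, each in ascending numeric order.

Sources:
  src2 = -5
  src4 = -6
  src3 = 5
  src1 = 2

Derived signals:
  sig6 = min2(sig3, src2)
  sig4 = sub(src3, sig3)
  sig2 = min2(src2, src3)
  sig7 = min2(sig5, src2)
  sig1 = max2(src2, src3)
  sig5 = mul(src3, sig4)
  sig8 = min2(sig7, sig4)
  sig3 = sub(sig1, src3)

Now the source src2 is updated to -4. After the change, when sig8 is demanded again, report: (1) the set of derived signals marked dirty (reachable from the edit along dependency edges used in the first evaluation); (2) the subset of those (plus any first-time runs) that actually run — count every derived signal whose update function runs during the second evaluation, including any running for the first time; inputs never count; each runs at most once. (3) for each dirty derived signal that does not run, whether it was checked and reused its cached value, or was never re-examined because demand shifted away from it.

First evaluation (everything demanded from the output):
  sig1 = max2(-5, 5) = 5
  sig3 = sub(5, 5) = 0
  sig4 = sub(5, 0) = 5
  sig5 = mul(5, 5) = 25
  sig7 = min2(25, -5) = -5
  sig8 = min2(-5, 5) = -5

Propagation after the edit:
  sig1: runs — src2 -5->-4; result 5 (same value as before).
  sig3: checked — values it read are unchanged (sig1 unchanged, src3 unchanged); reused cached 0 without running.
  sig4: checked — values it read are unchanged (src3 unchanged, sig3 unchanged); reused cached 5 without running.
  sig5: checked — values it read are unchanged (src3 unchanged, sig4 unchanged); reused cached 25 without running.
  sig7: runs — src2 -5->-4; result -4.
  sig8: runs — sig7 -5->-4; result -4.

Key observation: the cutoff stops propagation at sig3 — its inputs' values are unchanged, so it reuses its cache.

Marked dirty: sig1, sig3, sig4, sig5, sig7, sig8.
Derived signals that run: sig1, sig7, sig8 — 3 in total.
Checked but reused from cache: sig3, sig4, sig5.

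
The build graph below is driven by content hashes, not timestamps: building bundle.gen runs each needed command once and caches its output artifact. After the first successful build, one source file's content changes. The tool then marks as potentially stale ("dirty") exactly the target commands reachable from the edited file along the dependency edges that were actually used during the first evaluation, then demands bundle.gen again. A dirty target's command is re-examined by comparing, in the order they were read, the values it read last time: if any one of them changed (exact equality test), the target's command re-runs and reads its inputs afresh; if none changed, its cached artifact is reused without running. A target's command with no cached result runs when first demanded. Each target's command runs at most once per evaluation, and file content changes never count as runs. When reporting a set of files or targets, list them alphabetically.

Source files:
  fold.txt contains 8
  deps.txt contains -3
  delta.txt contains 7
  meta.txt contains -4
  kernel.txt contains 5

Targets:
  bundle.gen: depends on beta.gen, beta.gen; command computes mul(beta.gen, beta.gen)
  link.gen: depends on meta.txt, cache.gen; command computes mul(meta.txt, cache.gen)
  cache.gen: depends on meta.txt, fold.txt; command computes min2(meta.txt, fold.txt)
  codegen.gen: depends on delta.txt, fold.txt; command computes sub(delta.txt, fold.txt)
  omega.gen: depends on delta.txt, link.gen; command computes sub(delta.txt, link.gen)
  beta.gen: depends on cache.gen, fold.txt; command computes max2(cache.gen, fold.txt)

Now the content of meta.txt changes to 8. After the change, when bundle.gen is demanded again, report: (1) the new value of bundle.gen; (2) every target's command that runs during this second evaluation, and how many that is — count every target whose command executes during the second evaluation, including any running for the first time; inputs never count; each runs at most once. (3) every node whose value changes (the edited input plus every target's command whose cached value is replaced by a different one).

bundle.gen now evaluates to 64.
Run set: beta.gen, cache.gen (2 run).
Changed values: cache.gen, meta.txt.
The important point: beta.gen recomputes to an identical value, and the output ends up unchanged.

Initial pass — values computed on the first demand:
  cache.gen = min2(-4, 8) = -4
  beta.gen = max2(-4, 8) = 8
  bundle.gen = mul(8, 8) = 64

Second demand — change propagation:
  cache.gen: re-runs because meta.txt -4->8; new result 8.
  beta.gen: re-runs because cache.gen -4->8; new result 8 (unchanged).
  bundle.gen: re-examined; everything it read last time is the same (beta.gen unchanged, beta.gen unchanged) — cache 64 kept, no run.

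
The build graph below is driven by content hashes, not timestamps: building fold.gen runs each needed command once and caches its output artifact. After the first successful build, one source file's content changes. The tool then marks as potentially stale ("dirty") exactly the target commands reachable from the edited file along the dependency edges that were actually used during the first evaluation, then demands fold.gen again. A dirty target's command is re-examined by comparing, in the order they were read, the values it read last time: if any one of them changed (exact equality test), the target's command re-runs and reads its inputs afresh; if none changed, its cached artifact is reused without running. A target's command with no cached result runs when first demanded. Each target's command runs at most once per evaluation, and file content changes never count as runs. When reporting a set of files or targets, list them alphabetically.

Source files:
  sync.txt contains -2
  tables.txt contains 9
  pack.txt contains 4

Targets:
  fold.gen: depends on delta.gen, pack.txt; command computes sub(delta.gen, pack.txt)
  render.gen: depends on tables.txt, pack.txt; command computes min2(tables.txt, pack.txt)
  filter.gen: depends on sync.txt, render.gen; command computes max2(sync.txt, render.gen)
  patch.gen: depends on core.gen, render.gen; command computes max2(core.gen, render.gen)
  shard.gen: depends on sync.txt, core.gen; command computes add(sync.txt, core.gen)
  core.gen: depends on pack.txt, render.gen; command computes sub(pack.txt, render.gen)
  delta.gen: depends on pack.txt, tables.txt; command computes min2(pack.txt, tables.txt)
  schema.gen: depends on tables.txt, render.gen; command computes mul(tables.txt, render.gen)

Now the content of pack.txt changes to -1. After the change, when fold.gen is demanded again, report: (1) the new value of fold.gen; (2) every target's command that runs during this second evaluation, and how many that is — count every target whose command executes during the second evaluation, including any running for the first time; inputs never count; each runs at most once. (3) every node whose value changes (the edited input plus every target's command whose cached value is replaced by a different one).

Initial pass — values computed on the first demand:
  delta.gen = min2(4, 9) = 4
  fold.gen = sub(4, 4) = 0

Second demand — change propagation:
  delta.gen: re-runs because pack.txt 4->-1; new result -1.
  fold.gen: re-runs because delta.gen 4->-1; pack.txt 4->-1; new result 0 (unchanged).

fold.gen now evaluates to 0.
Run set: delta.gen, fold.gen (2 run).
Changed values: delta.gen, pack.txt.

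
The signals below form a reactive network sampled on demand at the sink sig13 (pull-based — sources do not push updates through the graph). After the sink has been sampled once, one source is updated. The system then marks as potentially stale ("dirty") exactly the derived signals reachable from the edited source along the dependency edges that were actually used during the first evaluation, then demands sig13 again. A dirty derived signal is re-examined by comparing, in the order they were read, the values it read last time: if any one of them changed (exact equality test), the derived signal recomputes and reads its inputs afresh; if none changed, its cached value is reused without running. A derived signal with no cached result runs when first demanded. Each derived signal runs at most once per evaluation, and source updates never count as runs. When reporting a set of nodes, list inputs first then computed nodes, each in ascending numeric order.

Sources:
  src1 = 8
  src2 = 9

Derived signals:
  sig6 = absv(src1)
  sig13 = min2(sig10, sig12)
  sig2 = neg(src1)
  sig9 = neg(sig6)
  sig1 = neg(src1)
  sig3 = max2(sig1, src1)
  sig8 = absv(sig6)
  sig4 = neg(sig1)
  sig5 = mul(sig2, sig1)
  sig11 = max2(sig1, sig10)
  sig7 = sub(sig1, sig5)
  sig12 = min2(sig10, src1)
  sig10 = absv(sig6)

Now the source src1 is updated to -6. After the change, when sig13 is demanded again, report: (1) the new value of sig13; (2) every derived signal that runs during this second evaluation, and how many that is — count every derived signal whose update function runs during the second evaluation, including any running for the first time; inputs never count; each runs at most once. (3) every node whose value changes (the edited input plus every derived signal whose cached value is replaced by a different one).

Initial pass — values computed on the first demand:
  sig6 = absv(8) = 8
  sig10 = absv(8) = 8
  sig12 = min2(8, 8) = 8
  sig13 = min2(8, 8) = 8

Second demand — change propagation:
  sig6: re-runs because src1 8->-6; new result 6.
  sig10: re-runs because sig6 8->6; new result 6.
  sig12: re-runs because sig10 8->6; src1 8->-6; new result -6.
  sig13: re-runs because sig10 8->6; sig12 8->-6; new result -6.

sig13 now evaluates to -6.
Run set: sig6, sig10, sig12, sig13 (4 run).
Changed values: src1, sig6, sig10, sig12, sig13.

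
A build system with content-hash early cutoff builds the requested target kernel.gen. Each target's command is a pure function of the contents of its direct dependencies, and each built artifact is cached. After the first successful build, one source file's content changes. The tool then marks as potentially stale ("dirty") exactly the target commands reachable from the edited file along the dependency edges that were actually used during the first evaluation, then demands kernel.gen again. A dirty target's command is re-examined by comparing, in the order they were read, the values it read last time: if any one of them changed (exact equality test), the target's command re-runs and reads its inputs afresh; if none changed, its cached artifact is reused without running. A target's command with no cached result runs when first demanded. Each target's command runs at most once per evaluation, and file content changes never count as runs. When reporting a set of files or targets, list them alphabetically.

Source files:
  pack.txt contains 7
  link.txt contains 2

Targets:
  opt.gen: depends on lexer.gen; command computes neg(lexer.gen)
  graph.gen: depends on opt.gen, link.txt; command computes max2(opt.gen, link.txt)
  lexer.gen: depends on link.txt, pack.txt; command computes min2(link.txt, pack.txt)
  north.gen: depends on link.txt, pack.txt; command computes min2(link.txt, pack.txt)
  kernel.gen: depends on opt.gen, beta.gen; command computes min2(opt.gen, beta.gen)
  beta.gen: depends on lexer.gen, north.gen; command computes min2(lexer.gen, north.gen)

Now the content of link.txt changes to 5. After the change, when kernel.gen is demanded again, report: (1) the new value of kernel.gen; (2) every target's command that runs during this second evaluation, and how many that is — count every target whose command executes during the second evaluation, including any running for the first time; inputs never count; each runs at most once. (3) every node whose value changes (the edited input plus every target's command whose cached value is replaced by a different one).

First evaluation (everything demanded from the output):
  lexer.gen = min2(2, 7) = 2
  north.gen = min2(2, 7) = 2
  beta.gen = min2(2, 2) = 2
  opt.gen = neg(2) = -2
  kernel.gen = min2(-2, 2) = -2

Propagation after the edit:
  lexer.gen: runs — link.txt 2->5; result 5.
  north.gen: runs — link.txt 2->5; result 5.
  beta.gen: runs — lexer.gen 2->5; north.gen 2->5; result 5.
  opt.gen: runs — lexer.gen 2->5; result -5.
  kernel.gen: runs — opt.gen -2->-5; beta.gen 2->5; result -5.

New value of kernel.gen: -5.
Target commands that run: beta.gen, kernel.gen, lexer.gen, north.gen, opt.gen — 5 in total.
Values that change: beta.gen, kernel.gen, lexer.gen, link.txt, north.gen, opt.gen.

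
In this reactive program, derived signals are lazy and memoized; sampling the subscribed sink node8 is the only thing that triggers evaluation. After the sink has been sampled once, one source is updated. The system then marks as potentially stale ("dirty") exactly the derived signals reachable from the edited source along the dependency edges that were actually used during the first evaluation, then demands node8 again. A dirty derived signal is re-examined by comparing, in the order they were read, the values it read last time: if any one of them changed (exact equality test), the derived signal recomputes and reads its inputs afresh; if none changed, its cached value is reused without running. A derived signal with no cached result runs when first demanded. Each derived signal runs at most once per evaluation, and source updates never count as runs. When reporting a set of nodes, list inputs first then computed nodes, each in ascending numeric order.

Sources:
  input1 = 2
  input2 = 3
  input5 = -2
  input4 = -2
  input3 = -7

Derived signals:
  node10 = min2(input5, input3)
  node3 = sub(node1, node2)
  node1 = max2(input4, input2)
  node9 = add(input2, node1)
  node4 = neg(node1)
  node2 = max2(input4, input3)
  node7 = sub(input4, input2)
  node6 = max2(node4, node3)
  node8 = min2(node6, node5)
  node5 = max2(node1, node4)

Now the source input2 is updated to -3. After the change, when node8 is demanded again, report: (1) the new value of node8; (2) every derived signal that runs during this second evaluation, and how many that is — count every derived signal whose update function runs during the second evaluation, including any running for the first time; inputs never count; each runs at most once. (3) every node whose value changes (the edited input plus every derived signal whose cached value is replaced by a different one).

First demand of the output computes:
  node1 = max2(-2, 3) = 3
  node2 = max2(-2, -7) = -2
  node3 = sub(3, -2) = 5
  node4 = neg(3) = -3
  node5 = max2(3, -3) = 3
  node6 = max2(-3, 5) = 5
  node8 = min2(5, 3) = 3

After the edit, cleaning proceeds:
  node1: a read changed (input2 3->-3) — executes, giving -2.
  node3: a read changed (node1 3->-2) — executes, giving 0.
  node4: a read changed (node1 3->-2) — executes, giving 2.
  node5: a read changed (node1 3->-2; node4 -3->2) — executes, giving 2.
  node6: a read changed (node4 -3->2; node3 5->0) — executes, giving 2.
  node8: a read changed (node6 5->2; node5 3->2) — executes, giving 2.

Demanding node8 again yields 2.
6 derived signals run: node1, node3, node4, node5, node6, node8.
The nodes whose values change: input2, node1, node3, node4, node5, node6, node8.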